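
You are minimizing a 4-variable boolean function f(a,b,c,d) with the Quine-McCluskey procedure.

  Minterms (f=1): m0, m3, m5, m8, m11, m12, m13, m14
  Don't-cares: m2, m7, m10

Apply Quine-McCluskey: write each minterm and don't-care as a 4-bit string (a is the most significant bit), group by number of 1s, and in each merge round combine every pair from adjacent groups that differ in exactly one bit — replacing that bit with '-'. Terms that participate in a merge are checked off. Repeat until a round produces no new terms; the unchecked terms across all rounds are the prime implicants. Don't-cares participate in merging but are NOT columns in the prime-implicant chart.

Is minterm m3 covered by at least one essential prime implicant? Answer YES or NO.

YES

Round 0: 0000✓ 0010✓ 0011✓ 0101✓ 0111✓ 1000✓ 1010✓ 1011✓ 1100✓ 1101✓ 1110✓
Round 1: -000✓ -010✓ -011✓ -101 0-11 00-0✓ 001-✓ 01-1 1-00✓ 1-10✓ 10-0✓ 101-✓ 11-0✓ 110-
Round 2: -0-0 -01- 1--0
PIs = {-0-0, -01-, -101, 0-11, 01-1, 1--0, 110-}
Coverage chart:
  m0: -0-0 ←essential
  m3: -01-,0-11
  m5: -101,01-1
  m8: -0-0,1--0
  m11: -01- ←essential
  m12: 1--0,110-
  m13: -101,110-
  m14: 1--0 ←essential
Essential: -0-0, -01-, 1--0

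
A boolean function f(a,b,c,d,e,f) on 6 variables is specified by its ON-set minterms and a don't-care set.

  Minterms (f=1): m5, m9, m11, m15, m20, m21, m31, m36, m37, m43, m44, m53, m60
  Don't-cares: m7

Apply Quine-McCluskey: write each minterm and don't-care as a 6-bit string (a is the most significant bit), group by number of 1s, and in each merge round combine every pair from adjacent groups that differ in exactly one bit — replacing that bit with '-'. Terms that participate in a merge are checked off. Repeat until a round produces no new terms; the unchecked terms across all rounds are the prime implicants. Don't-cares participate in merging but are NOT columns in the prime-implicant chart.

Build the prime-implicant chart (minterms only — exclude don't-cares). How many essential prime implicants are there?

6

Round 0: 000101✓ 000111✓ 001001✓ 001011✓ 001111✓ 010100✓ 010101✓ 011111✓ 100100✓ 100101✓ 101011✓ 101100✓ 110101✓ 111100✓
Round 1: -00101✓ -01011 -10101✓ 0-0101✓ 0-1111 00-111 0001-1 001-11 0010-1 01010- 1-0101✓ 1-1100 10-100 10010-
Round 2: --0101
PIs = {--0101, -01011, 0-1111, 00-111, 0001-1, 001-11, 0010-1, 01010-, 1-1100, 10-100, 10010-}
Coverage chart:
  m5: --0101,0001-1
  m9: 0010-1 ←essential
  m11: -01011,001-11,0010-1
  m15: 0-1111,00-111,001-11
  m20: 01010- ←essential
  m21: --0101,01010-
  m31: 0-1111 ←essential
  m36: 10-100,10010-
  m37: --0101,10010-
  m43: -01011 ←essential
  m44: 1-1100,10-100
  m53: --0101 ←essential
  m60: 1-1100 ←essential
Essential: --0101, -01011, 0-1111, 0010-1, 01010-, 1-1100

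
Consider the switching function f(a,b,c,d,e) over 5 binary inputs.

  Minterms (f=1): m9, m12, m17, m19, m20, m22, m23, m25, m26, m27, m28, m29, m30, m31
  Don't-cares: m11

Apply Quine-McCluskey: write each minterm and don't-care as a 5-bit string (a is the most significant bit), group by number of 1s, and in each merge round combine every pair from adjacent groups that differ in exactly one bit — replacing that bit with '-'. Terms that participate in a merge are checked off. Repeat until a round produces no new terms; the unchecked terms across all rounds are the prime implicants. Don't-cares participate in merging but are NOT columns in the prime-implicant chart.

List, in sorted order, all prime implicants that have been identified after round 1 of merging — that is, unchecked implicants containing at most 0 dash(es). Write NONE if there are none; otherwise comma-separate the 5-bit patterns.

NONE

size-2^0 implicants → 01001(✓)  01011(✓)  01100(✓)  10001(✓)  10011(✓)  10100(✓)  10110(✓)  10111(✓)  11001(✓)  11010(✓)  11011(✓)  11100(✓)  11101(✓)  11110(✓)  11111(✓)
size-2^1 implicants → -1001(✓)  -1011(✓)  -1100  010-1(✓)  1-001(✓)  1-011(✓)  1-100(✓)  1-110(✓)  1-111(✓)  10-11(✓)  100-1(✓)  101-0(✓)  1011-(✓)  11-01(✓)  11-10(✓)  11-11(✓)  110-1(✓)  1101-(✓)  111-0(✓)  111-1(✓)  1110-(✓)  1111-(✓)
size-2^2 implicants → -10-1  1--11  1-0-1  1-1-0  1-11-  11--1  11-1-  111--
Unchecked terms (primes): -10-1, -1100, 1--11, 1-0-1, 1-1-0, 1-11-, 11--1, 11-1-, 111--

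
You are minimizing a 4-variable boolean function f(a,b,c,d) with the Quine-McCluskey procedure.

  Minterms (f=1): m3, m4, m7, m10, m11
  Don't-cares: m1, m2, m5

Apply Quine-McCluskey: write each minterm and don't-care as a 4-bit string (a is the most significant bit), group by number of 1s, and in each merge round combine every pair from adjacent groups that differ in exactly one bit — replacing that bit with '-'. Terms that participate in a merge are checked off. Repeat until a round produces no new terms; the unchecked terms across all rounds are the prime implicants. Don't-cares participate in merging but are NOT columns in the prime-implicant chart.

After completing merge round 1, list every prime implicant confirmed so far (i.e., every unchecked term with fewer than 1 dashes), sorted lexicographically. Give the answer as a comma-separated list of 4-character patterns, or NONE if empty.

size-2^0 implicants → 0001(✓)  0010(✓)  0011(✓)  0100(✓)  0101(✓)  0111(✓)  1010(✓)  1011(✓)
size-2^1 implicants → -010(✓)  -011(✓)  0-01(✓)  0-11(✓)  00-1(✓)  001-(✓)  01-1(✓)  010-  101-(✓)
size-2^2 implicants → -01-  0--1
Unchecked terms (primes): -01-, 0--1, 010-

NONE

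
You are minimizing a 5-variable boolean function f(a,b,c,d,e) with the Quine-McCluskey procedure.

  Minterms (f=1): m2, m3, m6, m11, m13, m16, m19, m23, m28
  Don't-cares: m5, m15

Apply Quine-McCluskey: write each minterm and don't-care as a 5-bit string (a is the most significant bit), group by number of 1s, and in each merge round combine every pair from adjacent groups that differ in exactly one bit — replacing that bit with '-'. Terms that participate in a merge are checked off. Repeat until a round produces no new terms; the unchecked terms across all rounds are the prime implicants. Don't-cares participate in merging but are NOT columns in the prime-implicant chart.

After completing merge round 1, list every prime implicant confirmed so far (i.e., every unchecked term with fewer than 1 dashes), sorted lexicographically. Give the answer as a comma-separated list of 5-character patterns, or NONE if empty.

10000, 11100

size-2^0 implicants → 00010(✓)  00011(✓)  00101(✓)  00110(✓)  01011(✓)  01101(✓)  01111(✓)  10000  10011(✓)  10111(✓)  11100
size-2^1 implicants → -0011  0-011  0-101  00-10  0001-  01-11  011-1  10-11
Unchecked terms (primes): -0011, 0-011, 0-101, 00-10, 0001-, 01-11, 011-1, 10-11, 10000, 11100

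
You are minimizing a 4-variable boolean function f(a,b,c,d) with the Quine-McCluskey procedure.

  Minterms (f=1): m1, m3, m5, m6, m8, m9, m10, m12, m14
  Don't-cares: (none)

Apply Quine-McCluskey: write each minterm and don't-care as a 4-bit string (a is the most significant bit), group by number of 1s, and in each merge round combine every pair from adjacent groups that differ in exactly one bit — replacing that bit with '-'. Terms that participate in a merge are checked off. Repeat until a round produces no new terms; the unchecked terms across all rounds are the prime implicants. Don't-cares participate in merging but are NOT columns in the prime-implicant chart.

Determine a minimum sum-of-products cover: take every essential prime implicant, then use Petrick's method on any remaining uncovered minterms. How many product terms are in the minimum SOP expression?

size-2^0 implicants → 0001(✓)  0011(✓)  0101(✓)  0110(✓)  1000(✓)  1001(✓)  1010(✓)  1100(✓)  1110(✓)
size-2^1 implicants → -001  -110  0-01  00-1  1-00(✓)  1-10(✓)  10-0(✓)  100-  11-0(✓)
size-2^2 implicants → 1--0
Unchecked terms (primes): -001, -110, 0-01, 00-1, 1--0, 100-
Minterm coverage:
  m1 ⊆ -001,0-01,00-1
  m3 ⊆ 00-1 [E]
  m5 ⊆ 0-01 [E]
  m6 ⊆ -110 [E]
  m8 ⊆ 1--0,100-
  m9 ⊆ -001,100-
  m10 ⊆ 1--0 [E]
  m12 ⊆ 1--0 [E]
  m14 ⊆ -110,1--0
E = {-110, 0-01, 00-1, 1--0}
Petrick residual → -001
Cover = b'c'd + bcd' + a'c'd + a'b'd + ad'  |cover|=5

5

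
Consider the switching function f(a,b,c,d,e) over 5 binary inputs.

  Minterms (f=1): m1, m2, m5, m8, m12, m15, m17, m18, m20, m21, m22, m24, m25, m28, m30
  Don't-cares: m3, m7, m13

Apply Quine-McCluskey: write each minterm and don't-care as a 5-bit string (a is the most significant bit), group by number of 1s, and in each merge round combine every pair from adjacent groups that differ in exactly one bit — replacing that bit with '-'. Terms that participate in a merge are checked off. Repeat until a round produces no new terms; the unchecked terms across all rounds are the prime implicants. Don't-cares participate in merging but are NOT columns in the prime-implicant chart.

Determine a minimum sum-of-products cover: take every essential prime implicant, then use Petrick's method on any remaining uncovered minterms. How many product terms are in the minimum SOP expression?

size-2^0 implicants → 00001(✓)  00010(✓)  00011(✓)  00101(✓)  00111(✓)  01000(✓)  01100(✓)  01101(✓)  01111(✓)  10001(✓)  10010(✓)  10100(✓)  10101(✓)  10110(✓)  11000(✓)  11001(✓)  11100(✓)  11110(✓)
size-2^1 implicants → -0001(✓)  -0010  -0101(✓)  -1000(✓)  -1100(✓)  0-101(✓)  0-111(✓)  00-01(✓)  00-11(✓)  000-1(✓)  0001-  001-1(✓)  01-00(✓)  011-1(✓)  0110-  1-001  1-100(✓)  1-110(✓)  10-01(✓)  10-10  101-0(✓)  1010-  11-00(✓)  1100-  111-0(✓)
size-2^2 implicants → -0-01  -1-00  0-1-1  00--1  1-1-0
Unchecked terms (primes): -0-01, -0010, -1-00, 0-1-1, 00--1, 0001-, 0110-, 1-001, 1-1-0, 10-10, 1010-, 1100-
Minterm coverage:
  m1 ⊆ -0-01,00--1
  m2 ⊆ -0010,0001-
  m5 ⊆ -0-01,0-1-1,00--1
  m8 ⊆ -1-00 [E]
  m12 ⊆ -1-00,0110-
  m15 ⊆ 0-1-1 [E]
  m17 ⊆ -0-01,1-001
  m18 ⊆ -0010,10-10
  m20 ⊆ 1-1-0,1010-
  m21 ⊆ -0-01,1010-
  m22 ⊆ 1-1-0,10-10
  m24 ⊆ -1-00,1100-
  m25 ⊆ 1-001,1100-
  m28 ⊆ -1-00,1-1-0
  m30 ⊆ 1-1-0 [E]
E = {-1-00, 0-1-1, 1-1-0}
Petrick residual → -0-01, -0010, 1-001
Cover = b'd'e + b'c'de' + bd'e' + a'ce + ac'd'e + ace'  |cover|=6

6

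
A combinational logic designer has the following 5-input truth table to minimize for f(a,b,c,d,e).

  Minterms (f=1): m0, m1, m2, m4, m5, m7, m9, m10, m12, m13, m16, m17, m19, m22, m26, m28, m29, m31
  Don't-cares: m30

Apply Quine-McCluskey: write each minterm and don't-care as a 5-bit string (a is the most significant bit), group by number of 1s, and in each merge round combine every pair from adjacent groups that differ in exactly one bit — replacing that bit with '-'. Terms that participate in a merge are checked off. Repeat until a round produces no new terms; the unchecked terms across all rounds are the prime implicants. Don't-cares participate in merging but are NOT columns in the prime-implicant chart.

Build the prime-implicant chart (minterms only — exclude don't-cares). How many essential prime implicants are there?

6

[col 0] 00000*, 00001*, 00010*, 00100*, 00101*, 00111*, 01001*, 01010*, 01100*, 01101*, 10000*, 10001*, 10011*, 10110*, 11010*, 11100*, 11101*, 11110*, 11111*
[col 1] -0000*, -0001*, -1010, -1100*, -1101*, 0-001*, 0-010, 0-100*, 0-101*, 00-00*, 00-01*, 000-0, 0000-*, 001-1, 0010-*, 01-01*, 0110-*, 1-110, 100-1, 1000-*, 11-10, 111-0*, 111-1*, 1110-*, 1111-*
[col 2] -000-, -110-, 0--01, 0-10-, 00-0-, 111--
Prime implicants: -000-, -1010, -110-, 0--01, 0-010, 0-10-, 00-0-, 000-0, 001-1, 1-110, 100-1, 11-10, 111--
PI chart (minterm → PIs covering it):
  0 | -000-,00-0-,000-0
  1 | -000-,0--01,00-0-
  2 | 0-010,000-0
  4 | 0-10-,00-0-
  5 | 0--01,0-10-,00-0-,001-1
  7 | 001-1  (sole → essential)
  9 | 0--01  (sole → essential)
  10 | -1010,0-010
  12 | -110-,0-10-
  13 | -110-,0--01,0-10-
  16 | -000-  (sole → essential)
  17 | -000-,100-1
  19 | 100-1  (sole → essential)
  22 | 1-110  (sole → essential)
  26 | -1010,11-10
  28 | -110-,111--
  29 | -110-,111--
  31 | 111--  (sole → essential)
Essential prime implicants: -000-, 0--01, 001-1, 1-110, 100-1, 111--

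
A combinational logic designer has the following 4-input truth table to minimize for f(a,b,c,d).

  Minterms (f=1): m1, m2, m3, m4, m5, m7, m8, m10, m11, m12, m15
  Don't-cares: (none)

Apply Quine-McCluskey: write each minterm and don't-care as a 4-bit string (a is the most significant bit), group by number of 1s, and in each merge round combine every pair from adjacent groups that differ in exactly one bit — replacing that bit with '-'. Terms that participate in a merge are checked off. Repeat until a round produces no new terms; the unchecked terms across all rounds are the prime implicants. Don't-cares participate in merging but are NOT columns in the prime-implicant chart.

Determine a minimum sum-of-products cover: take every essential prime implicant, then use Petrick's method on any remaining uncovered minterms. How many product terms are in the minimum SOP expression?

5

size-2^0 implicants → 0001(✓)  0010(✓)  0011(✓)  0100(✓)  0101(✓)  0111(✓)  1000(✓)  1010(✓)  1011(✓)  1100(✓)  1111(✓)
size-2^1 implicants → -010(✓)  -011(✓)  -100  -111(✓)  0-01(✓)  0-11(✓)  00-1(✓)  001-(✓)  01-1(✓)  010-  1-00  1-11(✓)  10-0  101-(✓)
size-2^2 implicants → --11  -01-  0--1
Unchecked terms (primes): --11, -01-, -100, 0--1, 010-, 1-00, 10-0
Minterm coverage:
  m1 ⊆ 0--1 [E]
  m2 ⊆ -01- [E]
  m3 ⊆ --11,-01-,0--1
  m4 ⊆ -100,010-
  m5 ⊆ 0--1,010-
  m7 ⊆ --11,0--1
  m8 ⊆ 1-00,10-0
  m10 ⊆ -01-,10-0
  m11 ⊆ --11,-01-
  m12 ⊆ -100,1-00
  m15 ⊆ --11 [E]
E = {--11, -01-, 0--1}
Petrick residual → -100, 1-00
Cover = cd + b'c + bc'd' + a'd + ac'd'  |cover|=5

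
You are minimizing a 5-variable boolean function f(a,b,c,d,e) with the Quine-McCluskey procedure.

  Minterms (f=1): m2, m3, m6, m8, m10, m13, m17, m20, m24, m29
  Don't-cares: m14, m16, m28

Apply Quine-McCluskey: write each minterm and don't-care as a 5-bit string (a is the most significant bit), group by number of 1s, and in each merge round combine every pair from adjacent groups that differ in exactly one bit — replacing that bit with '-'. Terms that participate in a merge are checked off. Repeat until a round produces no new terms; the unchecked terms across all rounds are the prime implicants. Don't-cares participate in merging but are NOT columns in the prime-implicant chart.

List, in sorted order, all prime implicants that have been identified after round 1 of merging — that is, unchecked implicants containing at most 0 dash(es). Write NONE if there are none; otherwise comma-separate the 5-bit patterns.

NONE

size-2^0 implicants → 00010(✓)  00011(✓)  00110(✓)  01000(✓)  01010(✓)  01101(✓)  01110(✓)  10000(✓)  10001(✓)  10100(✓)  11000(✓)  11100(✓)  11101(✓)
size-2^1 implicants → -1000  -1101  0-010(✓)  0-110(✓)  00-10(✓)  0001-  01-10(✓)  010-0  1-000(✓)  1-100(✓)  10-00(✓)  1000-  11-00(✓)  1110-
size-2^2 implicants → 0--10  1--00
Unchecked terms (primes): -1000, -1101, 0--10, 0001-, 010-0, 1--00, 1000-, 1110-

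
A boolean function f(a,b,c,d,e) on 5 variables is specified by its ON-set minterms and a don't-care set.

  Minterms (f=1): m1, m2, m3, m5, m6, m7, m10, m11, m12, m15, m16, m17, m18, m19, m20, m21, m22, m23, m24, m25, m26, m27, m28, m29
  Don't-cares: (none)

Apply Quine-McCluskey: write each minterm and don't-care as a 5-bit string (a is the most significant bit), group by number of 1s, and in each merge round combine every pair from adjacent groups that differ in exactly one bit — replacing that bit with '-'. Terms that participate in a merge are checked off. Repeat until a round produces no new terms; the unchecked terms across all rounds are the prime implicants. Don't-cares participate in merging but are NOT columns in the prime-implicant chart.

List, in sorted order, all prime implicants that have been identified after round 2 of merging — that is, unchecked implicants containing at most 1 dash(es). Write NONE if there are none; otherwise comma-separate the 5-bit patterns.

size-2^0 implicants → 00001(✓)  00010(✓)  00011(✓)  00101(✓)  00110(✓)  00111(✓)  01010(✓)  01011(✓)  01100(✓)  01111(✓)  10000(✓)  10001(✓)  10010(✓)  10011(✓)  10100(✓)  10101(✓)  10110(✓)  10111(✓)  11000(✓)  11001(✓)  11010(✓)  11011(✓)  11100(✓)  11101(✓)
size-2^1 implicants → -0001(✓)  -0010(✓)  -0011(✓)  -0101(✓)  -0110(✓)  -0111(✓)  -1010(✓)  -1011(✓)  -1100  0-010(✓)  0-011(✓)  0-111(✓)  00-01(✓)  00-10(✓)  00-11(✓)  000-1(✓)  0001-(✓)  001-1(✓)  0011-(✓)  01-11(✓)  0101-(✓)  1-000(✓)  1-001(✓)  1-010(✓)  1-011(✓)  1-100(✓)  1-101(✓)  10-00(✓)  10-01(✓)  10-10(✓)  10-11(✓)  100-0(✓)  100-1(✓)  1000-(✓)  1001-(✓)  101-0(✓)  101-1(✓)  1010-(✓)  1011-(✓)  11-00(✓)  11-01(✓)  110-0(✓)  110-1(✓)  1100-(✓)  1101-(✓)  1110-(✓)
size-2^2 implicants → --010(✓)  --011(✓)  -0-01(✓)  -0-10(✓)  -0-11(✓)  -00-1(✓)  -001-(✓)  -01-1(✓)  -011-(✓)  -101-(✓)  0--11  0-01-(✓)  00--1(✓)  00-1-(✓)  1--00(✓)  1--01(✓)  1-0-0(✓)  1-0-1(✓)  1-00-(✓)  1-01-(✓)  1-10-(✓)  10--0(✓)  10--1(✓)  10-0-(✓)  10-1-(✓)  100--(✓)  101--(✓)  11-0-(✓)  110--(✓)
size-2^3 implicants → --01-  -0--1  -0-1-  1--0-  1-0--  10---
Unchecked terms (primes): --01-, -0--1, -0-1-, -1100, 0--11, 1--0-, 1-0--, 10---

-1100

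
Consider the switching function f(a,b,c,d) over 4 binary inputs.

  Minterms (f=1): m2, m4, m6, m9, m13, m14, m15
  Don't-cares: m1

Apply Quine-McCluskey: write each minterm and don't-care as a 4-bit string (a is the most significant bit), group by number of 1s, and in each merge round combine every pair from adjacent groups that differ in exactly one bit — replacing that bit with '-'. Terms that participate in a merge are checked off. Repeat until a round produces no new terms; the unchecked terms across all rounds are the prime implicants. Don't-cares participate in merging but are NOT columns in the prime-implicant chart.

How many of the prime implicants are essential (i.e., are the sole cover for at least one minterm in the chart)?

2

size-2^0 implicants → 0001(✓)  0010(✓)  0100(✓)  0110(✓)  1001(✓)  1101(✓)  1110(✓)  1111(✓)
size-2^1 implicants → -001  -110  0-10  01-0  1-01  11-1  111-
Unchecked terms (primes): -001, -110, 0-10, 01-0, 1-01, 11-1, 111-
Minterm coverage:
  m2 ⊆ 0-10 [E]
  m4 ⊆ 01-0 [E]
  m6 ⊆ -110,0-10,01-0
  m9 ⊆ -001,1-01
  m13 ⊆ 1-01,11-1
  m14 ⊆ -110,111-
  m15 ⊆ 11-1,111-
E = {0-10, 01-0}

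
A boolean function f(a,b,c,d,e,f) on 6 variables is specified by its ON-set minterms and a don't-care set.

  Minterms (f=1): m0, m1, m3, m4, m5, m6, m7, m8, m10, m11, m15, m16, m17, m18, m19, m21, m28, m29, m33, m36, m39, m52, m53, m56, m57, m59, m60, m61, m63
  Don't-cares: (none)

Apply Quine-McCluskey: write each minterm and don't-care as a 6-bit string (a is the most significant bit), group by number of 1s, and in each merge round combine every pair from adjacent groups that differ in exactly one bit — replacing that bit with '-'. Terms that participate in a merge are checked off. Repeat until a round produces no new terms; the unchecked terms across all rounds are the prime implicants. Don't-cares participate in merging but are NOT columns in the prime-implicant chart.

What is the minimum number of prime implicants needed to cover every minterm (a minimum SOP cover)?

12

size-2^0 implicants → 000000(✓)  000001(✓)  000011(✓)  000100(✓)  000101(✓)  000110(✓)  000111(✓)  001000(✓)  001010(✓)  001011(✓)  001111(✓)  010000(✓)  010001(✓)  010010(✓)  010011(✓)  010101(✓)  011100(✓)  011101(✓)  100001(✓)  100100(✓)  100111(✓)  110100(✓)  110101(✓)  111000(✓)  111001(✓)  111011(✓)  111100(✓)  111101(✓)  111111(✓)
size-2^1 implicants → -00001  -00100  -00111  -10101(✓)  -11100(✓)  -11101(✓)  0-0000(✓)  0-0001(✓)  0-0011(✓)  0-0101(✓)  00-000  00-011(✓)  00-111(✓)  000-00(✓)  000-01(✓)  000-11(✓)  0000-1(✓)  00000-(✓)  0001-0(✓)  0001-1(✓)  00010-(✓)  00011-(✓)  001-11(✓)  0010-0  00101-  01-101(✓)  010-01(✓)  0100-0(✓)  0100-1(✓)  01000-(✓)  01001-(✓)  01110-(✓)  1-0100  11-100(✓)  11-101(✓)  11010-(✓)  111-00(✓)  111-01(✓)  111-11(✓)  1110-1(✓)  11100-(✓)  1111-1(✓)  11110-(✓)
size-2^2 implicants → -1-101  -1110-  0-0-01  0-00-1  0-000-  00--11  000--1  000-0-  0001--  0100--  11-10-  111--1  111-0-
Unchecked terms (primes): -00001, -00100, -00111, -1-101, -1110-, 0-0-01, 0-00-1, 0-000-, 00--11, 00-000, 000--1, 000-0-, 0001--, 0010-0, 00101-, 0100--, 1-0100, 11-10-, 111--1, 111-0-
Minterm coverage:
  m0 ⊆ 0-000-,00-000,000-0-
  m1 ⊆ -00001,0-0-01,0-00-1,0-000-,000--1,000-0-
  m3 ⊆ 0-00-1,00--11,000--1
  m4 ⊆ -00100,000-0-,0001--
  m5 ⊆ 0-0-01,000--1,000-0-,0001--
  m6 ⊆ 0001-- [E]
  m7 ⊆ -00111,00--11,000--1,0001--
  m8 ⊆ 00-000,0010-0
  m10 ⊆ 0010-0,00101-
  m11 ⊆ 00--11,00101-
  m15 ⊆ 00--11 [E]
  m16 ⊆ 0-000-,0100--
  m17 ⊆ 0-0-01,0-00-1,0-000-,0100--
  m18 ⊆ 0100-- [E]
  m19 ⊆ 0-00-1,0100--
  m21 ⊆ -1-101,0-0-01
  m28 ⊆ -1110- [E]
  m29 ⊆ -1-101,-1110-
  m33 ⊆ -00001 [E]
  m36 ⊆ -00100,1-0100
  m39 ⊆ -00111 [E]
  m52 ⊆ 1-0100,11-10-
  m53 ⊆ -1-101,11-10-
  m56 ⊆ 111-0- [E]
  m57 ⊆ 111--1,111-0-
  m59 ⊆ 111--1 [E]
  m60 ⊆ -1110-,11-10-,111-0-
  m61 ⊆ -1-101,-1110-,11-10-,111--1,111-0-
  m63 ⊆ 111--1 [E]
E = {-00001, -00111, -1110-, 00--11, 0001--, 0100--, 111--1, 111-0-}
Petrick residual → -1-101, 0-000-, 0010-0, 1-0100
Cover = b'c'd'e'f + b'c'def + bde'f + bcde' + a'c'd'e' + a'b'ef + a'b'c'd + a'b'cd'f' + a'bc'd' + ac'de'f' + abcf + abce'  |cover|=12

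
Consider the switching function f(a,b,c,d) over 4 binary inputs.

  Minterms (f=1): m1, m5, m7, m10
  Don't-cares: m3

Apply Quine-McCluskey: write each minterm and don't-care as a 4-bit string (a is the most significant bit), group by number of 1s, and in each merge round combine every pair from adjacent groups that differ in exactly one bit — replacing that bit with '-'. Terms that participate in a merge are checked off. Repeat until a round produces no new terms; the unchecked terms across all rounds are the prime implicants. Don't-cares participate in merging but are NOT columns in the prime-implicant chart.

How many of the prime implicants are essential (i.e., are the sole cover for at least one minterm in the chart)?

2

size-2^0 implicants → 0001(✓)  0011(✓)  0101(✓)  0111(✓)  1010
size-2^1 implicants → 0-01(✓)  0-11(✓)  00-1(✓)  01-1(✓)
size-2^2 implicants → 0--1
Unchecked terms (primes): 0--1, 1010
Minterm coverage:
  m1 ⊆ 0--1 [E]
  m5 ⊆ 0--1 [E]
  m7 ⊆ 0--1 [E]
  m10 ⊆ 1010 [E]
E = {0--1, 1010}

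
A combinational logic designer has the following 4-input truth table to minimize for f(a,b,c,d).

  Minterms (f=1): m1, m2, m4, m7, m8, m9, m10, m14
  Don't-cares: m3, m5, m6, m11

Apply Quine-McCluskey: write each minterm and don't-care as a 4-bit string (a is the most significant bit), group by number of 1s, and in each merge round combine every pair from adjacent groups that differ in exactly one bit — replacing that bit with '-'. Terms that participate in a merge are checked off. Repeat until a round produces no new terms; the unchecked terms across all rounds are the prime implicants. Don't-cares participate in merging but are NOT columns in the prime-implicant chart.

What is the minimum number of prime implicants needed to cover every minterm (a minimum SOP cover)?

4

size-2^0 implicants → 0001(✓)  0010(✓)  0011(✓)  0100(✓)  0101(✓)  0110(✓)  0111(✓)  1000(✓)  1001(✓)  1010(✓)  1011(✓)  1110(✓)
size-2^1 implicants → -001(✓)  -010(✓)  -011(✓)  -110(✓)  0-01(✓)  0-10(✓)  0-11(✓)  00-1(✓)  001-(✓)  01-0(✓)  01-1(✓)  010-(✓)  011-(✓)  1-10(✓)  10-0(✓)  10-1(✓)  100-(✓)  101-(✓)
size-2^2 implicants → --10  -0-1  -01-  0--1  0-1-  01--  10--
Unchecked terms (primes): --10, -0-1, -01-, 0--1, 0-1-, 01--, 10--
Minterm coverage:
  m1 ⊆ -0-1,0--1
  m2 ⊆ --10,-01-,0-1-
  m4 ⊆ 01-- [E]
  m7 ⊆ 0--1,0-1-,01--
  m8 ⊆ 10-- [E]
  m9 ⊆ -0-1,10--
  m10 ⊆ --10,-01-,10--
  m14 ⊆ --10 [E]
E = {--10, 01--, 10--}
Petrick residual → -0-1
Cover = cd' + b'd + a'b + ab'  |cover|=4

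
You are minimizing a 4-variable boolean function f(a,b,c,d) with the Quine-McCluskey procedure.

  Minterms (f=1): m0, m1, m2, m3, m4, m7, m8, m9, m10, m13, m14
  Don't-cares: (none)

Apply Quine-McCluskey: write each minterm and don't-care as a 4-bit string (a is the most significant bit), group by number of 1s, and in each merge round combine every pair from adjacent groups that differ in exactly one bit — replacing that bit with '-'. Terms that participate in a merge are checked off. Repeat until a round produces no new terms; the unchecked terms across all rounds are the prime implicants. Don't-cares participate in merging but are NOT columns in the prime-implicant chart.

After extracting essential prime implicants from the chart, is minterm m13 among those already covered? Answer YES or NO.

size-2^0 implicants → 0000(✓)  0001(✓)  0010(✓)  0011(✓)  0100(✓)  0111(✓)  1000(✓)  1001(✓)  1010(✓)  1101(✓)  1110(✓)
size-2^1 implicants → -000(✓)  -001(✓)  -010(✓)  0-00  0-11  00-0(✓)  00-1(✓)  000-(✓)  001-(✓)  1-01  1-10  10-0(✓)  100-(✓)
size-2^2 implicants → -0-0  -00-  00--
Unchecked terms (primes): -0-0, -00-, 0-00, 0-11, 00--, 1-01, 1-10
Minterm coverage:
  m0 ⊆ -0-0,-00-,0-00,00--
  m1 ⊆ -00-,00--
  m2 ⊆ -0-0,00--
  m3 ⊆ 0-11,00--
  m4 ⊆ 0-00 [E]
  m7 ⊆ 0-11 [E]
  m8 ⊆ -0-0,-00-
  m9 ⊆ -00-,1-01
  m10 ⊆ -0-0,1-10
  m13 ⊆ 1-01 [E]
  m14 ⊆ 1-10 [E]
E = {0-00, 0-11, 1-01, 1-10}

YES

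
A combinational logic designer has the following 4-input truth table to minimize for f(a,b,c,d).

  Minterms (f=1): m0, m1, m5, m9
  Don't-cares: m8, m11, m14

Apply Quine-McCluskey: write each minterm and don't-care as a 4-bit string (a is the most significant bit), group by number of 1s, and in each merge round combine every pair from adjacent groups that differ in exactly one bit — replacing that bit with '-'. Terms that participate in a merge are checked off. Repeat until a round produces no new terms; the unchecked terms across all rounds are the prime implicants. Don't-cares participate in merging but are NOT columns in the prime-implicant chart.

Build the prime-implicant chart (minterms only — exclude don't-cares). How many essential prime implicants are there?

2

[col 0] 0000*, 0001*, 0101*, 1000*, 1001*, 1011*, 1110
[col 1] -000*, -001*, 0-01, 000-*, 10-1, 100-*
[col 2] -00-
Prime implicants: -00-, 0-01, 10-1, 1110
PI chart (minterm → PIs covering it):
  0 | -00-  (sole → essential)
  1 | -00-,0-01
  5 | 0-01  (sole → essential)
  9 | -00-,10-1
Essential prime implicants: -00-, 0-01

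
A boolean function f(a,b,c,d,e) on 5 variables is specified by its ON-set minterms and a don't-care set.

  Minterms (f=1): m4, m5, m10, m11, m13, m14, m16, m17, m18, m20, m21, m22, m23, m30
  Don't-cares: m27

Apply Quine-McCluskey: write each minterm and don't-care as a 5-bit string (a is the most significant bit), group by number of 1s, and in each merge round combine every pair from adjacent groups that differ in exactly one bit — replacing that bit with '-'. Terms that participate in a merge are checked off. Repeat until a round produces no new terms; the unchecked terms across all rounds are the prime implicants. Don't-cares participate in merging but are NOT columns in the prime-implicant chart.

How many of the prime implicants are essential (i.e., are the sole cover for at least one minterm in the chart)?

[col 0] 00100*, 00101*, 01010*, 01011*, 01101*, 01110*, 10000*, 10001*, 10010*, 10100*, 10101*, 10110*, 10111*, 11011*, 11110*
[col 1] -0100*, -0101*, -1011, -1110, 0-101, 0010-*, 01-10, 0101-, 1-110, 10-00*, 10-01*, 10-10*, 100-0*, 1000-*, 101-0*, 101-1*, 1010-*, 1011-*
[col 2] -010-, 10--0, 10-0-, 101--
Prime implicants: -010-, -1011, -1110, 0-101, 01-10, 0101-, 1-110, 10--0, 10-0-, 101--
PI chart (minterm → PIs covering it):
  4 | -010-  (sole → essential)
  5 | -010-,0-101
  10 | 01-10,0101-
  11 | -1011,0101-
  13 | 0-101  (sole → essential)
  14 | -1110,01-10
  16 | 10--0,10-0-
  17 | 10-0-  (sole → essential)
  18 | 10--0  (sole → essential)
  20 | -010-,10--0,10-0-,101--
  21 | -010-,10-0-,101--
  22 | 1-110,10--0,101--
  23 | 101--  (sole → essential)
  30 | -1110,1-110
Essential prime implicants: -010-, 0-101, 10--0, 10-0-, 101--

5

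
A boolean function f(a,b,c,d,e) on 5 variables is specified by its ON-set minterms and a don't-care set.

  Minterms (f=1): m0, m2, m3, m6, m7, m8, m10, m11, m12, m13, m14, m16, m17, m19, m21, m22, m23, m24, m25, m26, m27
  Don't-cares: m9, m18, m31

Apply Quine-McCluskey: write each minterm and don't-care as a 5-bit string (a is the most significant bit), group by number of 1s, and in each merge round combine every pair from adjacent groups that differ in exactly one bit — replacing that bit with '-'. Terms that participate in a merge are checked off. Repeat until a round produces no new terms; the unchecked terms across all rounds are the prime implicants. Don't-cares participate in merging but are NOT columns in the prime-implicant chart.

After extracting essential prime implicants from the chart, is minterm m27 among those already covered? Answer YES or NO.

size-2^0 implicants → 00000(✓)  00010(✓)  00011(✓)  00110(✓)  00111(✓)  01000(✓)  01001(✓)  01010(✓)  01011(✓)  01100(✓)  01101(✓)  01110(✓)  10000(✓)  10001(✓)  10010(✓)  10011(✓)  10101(✓)  10110(✓)  10111(✓)  11000(✓)  11001(✓)  11010(✓)  11011(✓)  11111(✓)
size-2^1 implicants → -0000(✓)  -0010(✓)  -0011(✓)  -0110(✓)  -0111(✓)  -1000(✓)  -1001(✓)  -1010(✓)  -1011(✓)  0-000(✓)  0-010(✓)  0-011(✓)  0-110(✓)  00-10(✓)  00-11(✓)  000-0(✓)  0001-(✓)  0011-(✓)  01-00(✓)  01-01(✓)  01-10(✓)  010-0(✓)  010-1(✓)  0100-(✓)  0101-(✓)  011-0(✓)  0110-(✓)  1-000(✓)  1-001(✓)  1-010(✓)  1-011(✓)  1-111(✓)  10-01(✓)  10-10(✓)  10-11(✓)  100-0(✓)  100-1(✓)  1000-(✓)  1001-(✓)  101-1(✓)  1011-(✓)  11-11(✓)  110-0(✓)  110-1(✓)  1100-(✓)  1101-(✓)
size-2^2 implicants → --000(✓)  --010(✓)  --011(✓)  -0-10(✓)  -0-11(✓)  -00-0(✓)  -001-(✓)  -011-(✓)  -10-0(✓)  -10-1(✓)  -100-(✓)  -101-(✓)  0--10  0-0-0(✓)  0-01-(✓)  00-1-(✓)  01--0  01-0-  010--(✓)  1--11  1-0-0(✓)  1-0-1(✓)  1-00-(✓)  1-01-(✓)  10--1  10-1-(✓)  100--(✓)  110--(✓)
size-2^3 implicants → --0-0  --01-  -0-1-  -10--  1-0--
Unchecked terms (primes): --0-0, --01-, -0-1-, -10--, 0--10, 01--0, 01-0-, 1--11, 1-0--, 10--1
Minterm coverage:
  m0 ⊆ --0-0 [E]
  m2 ⊆ --0-0,--01-,-0-1-,0--10
  m3 ⊆ --01-,-0-1-
  m6 ⊆ -0-1-,0--10
  m7 ⊆ -0-1- [E]
  m8 ⊆ --0-0,-10--,01--0,01-0-
  m10 ⊆ --0-0,--01-,-10--,0--10,01--0
  m11 ⊆ --01-,-10--
  m12 ⊆ 01--0,01-0-
  m13 ⊆ 01-0- [E]
  m14 ⊆ 0--10,01--0
  m16 ⊆ --0-0,1-0--
  m17 ⊆ 1-0--,10--1
  m19 ⊆ --01-,-0-1-,1--11,1-0--,10--1
  m21 ⊆ 10--1 [E]
  m22 ⊆ -0-1- [E]
  m23 ⊆ -0-1-,1--11,10--1
  m24 ⊆ --0-0,-10--,1-0--
  m25 ⊆ -10--,1-0--
  m26 ⊆ --0-0,--01-,-10--,1-0--
  m27 ⊆ --01-,-10--,1--11,1-0--
E = {--0-0, -0-1-, 01-0-, 10--1}

NO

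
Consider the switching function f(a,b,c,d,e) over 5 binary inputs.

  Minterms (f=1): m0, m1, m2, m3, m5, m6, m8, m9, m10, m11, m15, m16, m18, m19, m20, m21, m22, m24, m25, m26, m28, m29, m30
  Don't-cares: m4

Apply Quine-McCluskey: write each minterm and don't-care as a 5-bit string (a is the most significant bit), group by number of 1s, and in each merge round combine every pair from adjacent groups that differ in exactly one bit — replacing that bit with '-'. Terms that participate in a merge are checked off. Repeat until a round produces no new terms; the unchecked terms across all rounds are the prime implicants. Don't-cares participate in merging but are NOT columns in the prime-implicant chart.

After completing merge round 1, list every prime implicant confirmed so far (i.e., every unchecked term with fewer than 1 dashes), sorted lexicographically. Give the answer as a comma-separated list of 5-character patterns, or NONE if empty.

size-2^0 implicants → 00000(✓)  00001(✓)  00010(✓)  00011(✓)  00100(✓)  00101(✓)  00110(✓)  01000(✓)  01001(✓)  01010(✓)  01011(✓)  01111(✓)  10000(✓)  10010(✓)  10011(✓)  10100(✓)  10101(✓)  10110(✓)  11000(✓)  11001(✓)  11010(✓)  11100(✓)  11101(✓)  11110(✓)
size-2^1 implicants → -0000(✓)  -0010(✓)  -0011(✓)  -0100(✓)  -0101(✓)  -0110(✓)  -1000(✓)  -1001(✓)  -1010(✓)  0-000(✓)  0-001(✓)  0-010(✓)  0-011(✓)  00-00(✓)  00-01(✓)  00-10(✓)  000-0(✓)  000-1(✓)  0000-(✓)  0001-(✓)  001-0(✓)  0010-(✓)  01-11  010-0(✓)  010-1(✓)  0100-(✓)  0101-(✓)  1-000(✓)  1-010(✓)  1-100(✓)  1-101(✓)  1-110(✓)  10-00(✓)  10-10(✓)  100-0(✓)  1001-(✓)  101-0(✓)  1010-(✓)  11-00(✓)  11-01(✓)  11-10(✓)  110-0(✓)  1100-(✓)  111-0(✓)  1110-(✓)
size-2^2 implicants → --000(✓)  --010(✓)  -0-00(✓)  -0-10(✓)  -00-0(✓)  -001-  -01-0(✓)  -010-  -10-0(✓)  -100-  0-0-0(✓)  0-0-1(✓)  0-00-(✓)  0-01-(✓)  00--0(✓)  00-0-  000--(✓)  010--(✓)  1--00(✓)  1--10(✓)  1-0-0(✓)  1-1-0(✓)  1-10-  10--0(✓)  11--0(✓)  11-0-
size-2^3 implicants → --0-0  -0--0  0-0--  1---0
Unchecked terms (primes): --0-0, -0--0, -001-, -010-, -100-, 0-0--, 00-0-, 01-11, 1---0, 1-10-, 11-0-

NONE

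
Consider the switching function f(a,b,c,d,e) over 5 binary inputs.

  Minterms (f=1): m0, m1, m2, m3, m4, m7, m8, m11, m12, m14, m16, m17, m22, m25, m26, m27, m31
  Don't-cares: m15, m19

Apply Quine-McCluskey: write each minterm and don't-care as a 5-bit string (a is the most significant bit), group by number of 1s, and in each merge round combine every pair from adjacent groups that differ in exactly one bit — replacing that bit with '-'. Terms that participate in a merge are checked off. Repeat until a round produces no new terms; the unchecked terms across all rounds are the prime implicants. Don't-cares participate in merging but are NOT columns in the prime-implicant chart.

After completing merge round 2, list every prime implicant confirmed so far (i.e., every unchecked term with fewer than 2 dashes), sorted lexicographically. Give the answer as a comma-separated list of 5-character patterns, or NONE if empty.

011-0, 0111-, 10110, 1101-

size-2^0 implicants → 00000(✓)  00001(✓)  00010(✓)  00011(✓)  00100(✓)  00111(✓)  01000(✓)  01011(✓)  01100(✓)  01110(✓)  01111(✓)  10000(✓)  10001(✓)  10011(✓)  10110  11001(✓)  11010(✓)  11011(✓)  11111(✓)
size-2^1 implicants → -0000(✓)  -0001(✓)  -0011(✓)  -1011(✓)  -1111(✓)  0-000(✓)  0-011(✓)  0-100(✓)  0-111(✓)  00-00(✓)  00-11(✓)  000-0(✓)  000-1(✓)  0000-(✓)  0001-(✓)  01-00(✓)  01-11(✓)  011-0  0111-  1-001(✓)  1-011(✓)  100-1(✓)  1000-(✓)  11-11(✓)  110-1(✓)  1101-
size-2^2 implicants → --011  -00-1  -000-  -1-11  0--00  0--11  000--  1-0-1
Unchecked terms (primes): --011, -00-1, -000-, -1-11, 0--00, 0--11, 000--, 011-0, 0111-, 1-0-1, 10110, 1101-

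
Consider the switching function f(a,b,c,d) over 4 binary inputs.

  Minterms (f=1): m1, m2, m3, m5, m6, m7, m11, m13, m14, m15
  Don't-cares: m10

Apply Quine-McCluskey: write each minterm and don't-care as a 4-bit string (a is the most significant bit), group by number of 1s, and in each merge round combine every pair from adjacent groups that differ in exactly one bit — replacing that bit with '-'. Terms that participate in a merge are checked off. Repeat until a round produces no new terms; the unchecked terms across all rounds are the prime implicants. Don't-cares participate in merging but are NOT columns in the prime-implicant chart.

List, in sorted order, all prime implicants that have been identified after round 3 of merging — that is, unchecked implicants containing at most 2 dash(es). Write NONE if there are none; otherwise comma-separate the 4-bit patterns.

Round 0: 0001✓ 0010✓ 0011✓ 0101✓ 0110✓ 0111✓ 1010✓ 1011✓ 1101✓ 1110✓ 1111✓
Round 1: -010✓ -011✓ -101✓ -110✓ -111✓ 0-01✓ 0-10✓ 0-11✓ 00-1✓ 001-✓ 01-1✓ 011-✓ 1-10✓ 1-11✓ 101-✓ 11-1✓ 111-✓
Round 2: --10✓ --11✓ -01-✓ -1-1 -11-✓ 0--1 0-1-✓ 1-1-✓
Round 3: --1-
PIs = {--1-, -1-1, 0--1}

-1-1, 0--1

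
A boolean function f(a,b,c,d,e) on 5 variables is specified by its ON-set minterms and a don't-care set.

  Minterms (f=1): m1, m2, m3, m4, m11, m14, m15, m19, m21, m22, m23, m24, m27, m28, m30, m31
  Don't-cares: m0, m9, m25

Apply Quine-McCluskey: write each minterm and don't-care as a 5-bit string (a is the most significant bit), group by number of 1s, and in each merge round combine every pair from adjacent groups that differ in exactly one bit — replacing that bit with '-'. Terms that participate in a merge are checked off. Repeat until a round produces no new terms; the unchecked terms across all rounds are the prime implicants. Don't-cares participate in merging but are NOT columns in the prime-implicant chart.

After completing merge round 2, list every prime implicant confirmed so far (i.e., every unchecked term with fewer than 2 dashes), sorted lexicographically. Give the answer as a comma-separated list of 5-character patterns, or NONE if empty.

Round 0: 00000✓ 00001✓ 00010✓ 00011✓ 00100✓ 01001✓ 01011✓ 01110✓ 01111✓ 10011✓ 10101✓ 10110✓ 10111✓ 11000✓ 11001✓ 11011✓ 11100✓ 11110✓ 11111✓
Round 1: -0011✓ -1001✓ -1011✓ -1110✓ -1111✓ 0-001✓ 0-011✓ 00-00 000-0✓ 000-1✓ 0000-✓ 0001-✓ 01-11✓ 010-1✓ 0111-✓ 1-011✓ 1-110✓ 1-111✓ 10-11✓ 101-1 1011-✓ 11-00 11-11✓ 110-1✓ 1100- 111-0 1111-✓
Round 2: --011 -1-11 -10-1 -111- 0-0-1 000-- 1--11 1-11-
PIs = {--011, -1-11, -10-1, -111-, 0-0-1, 00-00, 000--, 1--11, 1-11-, 101-1, 11-00, 1100-, 111-0}

00-00, 101-1, 11-00, 1100-, 111-0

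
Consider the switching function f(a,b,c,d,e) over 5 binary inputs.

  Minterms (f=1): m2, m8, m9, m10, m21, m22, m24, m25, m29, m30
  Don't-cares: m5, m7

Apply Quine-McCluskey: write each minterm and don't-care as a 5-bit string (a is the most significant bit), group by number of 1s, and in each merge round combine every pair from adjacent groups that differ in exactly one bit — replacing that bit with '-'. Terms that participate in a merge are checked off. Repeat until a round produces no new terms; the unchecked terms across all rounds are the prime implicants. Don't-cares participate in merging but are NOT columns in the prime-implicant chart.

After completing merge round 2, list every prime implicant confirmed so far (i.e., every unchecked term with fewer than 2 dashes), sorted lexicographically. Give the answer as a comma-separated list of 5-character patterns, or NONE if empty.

-0101, 0-010, 001-1, 010-0, 1-101, 1-110, 11-01

Round 0: 00010✓ 00101✓ 00111✓ 01000✓ 01001✓ 01010✓ 10101✓ 10110✓ 11000✓ 11001✓ 11101✓ 11110✓
Round 1: -0101 -1000✓ -1001✓ 0-010 001-1 010-0 0100-✓ 1-101 1-110 11-01 1100-✓
Round 2: -100-
PIs = {-0101, -100-, 0-010, 001-1, 010-0, 1-101, 1-110, 11-01}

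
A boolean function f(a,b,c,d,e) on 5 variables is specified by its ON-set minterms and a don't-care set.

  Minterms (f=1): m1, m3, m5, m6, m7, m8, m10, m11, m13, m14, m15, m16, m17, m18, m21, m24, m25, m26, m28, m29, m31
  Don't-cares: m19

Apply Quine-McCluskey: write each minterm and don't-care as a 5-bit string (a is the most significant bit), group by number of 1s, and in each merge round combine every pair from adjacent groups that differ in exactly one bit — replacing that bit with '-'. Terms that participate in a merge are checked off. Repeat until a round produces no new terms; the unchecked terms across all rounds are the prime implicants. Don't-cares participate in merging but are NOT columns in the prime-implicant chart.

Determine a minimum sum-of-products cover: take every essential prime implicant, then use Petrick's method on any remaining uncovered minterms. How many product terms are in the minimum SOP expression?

Round 0: 00001✓ 00011✓ 00101✓ 00110✓ 00111✓ 01000✓ 01010✓ 01011✓ 01101✓ 01110✓ 01111✓ 10000✓ 10001✓ 10010✓ 10011✓ 10101✓ 11000✓ 11001✓ 11010✓ 11100✓ 11101✓ 11111✓
Round 1: -0001✓ -0011✓ -0101✓ -1000✓ -1010✓ -1101✓ -1111✓ 0-011✓ 0-101✓ 0-110✓ 0-111✓ 00-01✓ 00-11✓ 000-1✓ 001-1✓ 0011-✓ 01-10✓ 01-11✓ 010-0✓ 0101-✓ 011-1✓ 0111-✓ 1-000✓ 1-001✓ 1-010✓ 1-101✓ 10-01✓ 100-0✓ 100-1✓ 1000-✓ 1001-✓ 11-00✓ 11-01✓ 110-0✓ 1100-✓ 111-1✓ 1110-✓
Round 2: --101 -0-01 -00-1 -10-0 -11-1 0--11 0-1-1 0-11- 00--1 01-1- 1--01 1-0-0 1-00- 100-- 11-0-
PIs = {--101, -0-01, -00-1, -10-0, -11-1, 0--11, 0-1-1, 0-11-, 00--1, 01-1-, 1--01, 1-0-0, 1-00-, 100--, 11-0-}
Coverage chart:
  m1: -0-01,-00-1,00--1
  m3: -00-1,0--11,00--1
  m5: --101,-0-01,0-1-1,00--1
  m6: 0-11- ←essential
  m7: 0--11,0-1-1,0-11-,00--1
  m8: -10-0 ←essential
  m10: -10-0,01-1-
  m11: 0--11,01-1-
  m13: --101,-11-1,0-1-1
  m14: 0-11-,01-1-
  m15: -11-1,0--11,0-1-1,0-11-,01-1-
  m16: 1-0-0,1-00-,100--
  m17: -0-01,-00-1,1--01,1-00-,100--
  m18: 1-0-0,100--
  m21: --101,-0-01,1--01
  m24: -10-0,1-0-0,1-00-,11-0-
  m25: 1--01,1-00-,11-0-
  m26: -10-0,1-0-0
  m28: 11-0- ←essential
  m29: --101,-11-1,1--01,11-0-
  m31: -11-1 ←essential
Essential: -10-0, -11-1, 0-11-, 11-0-
Petrick residual → -0-01, 0--11, 1-0-0
Min cover (7 terms): b'd'e + bc'e' + bce + a'de + a'cd + ac'e' + abd'

7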